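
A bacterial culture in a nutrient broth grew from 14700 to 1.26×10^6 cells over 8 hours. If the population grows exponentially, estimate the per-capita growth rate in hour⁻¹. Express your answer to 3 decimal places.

0.556 per hour

From N(t) = N₀·e^(rt): e^(r·8) = 1.26×10^6/14700 = 85.714.
r·8 = ln(85.714) = 4.451, so r = 4.451/8 = 0.55638.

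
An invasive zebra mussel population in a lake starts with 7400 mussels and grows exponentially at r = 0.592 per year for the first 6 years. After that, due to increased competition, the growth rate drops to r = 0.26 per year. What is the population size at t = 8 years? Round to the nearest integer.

434189 mussels

Phase 1: N(6) = 7400·e^(0.592×6) = 7400·e^3.552 = 258134.
Phase 2 runs for 8 − 6 = 2 years at r = 0.26.
N(8) = 258134·e^(0.26×2) = 258134·e^0.52 = 434189.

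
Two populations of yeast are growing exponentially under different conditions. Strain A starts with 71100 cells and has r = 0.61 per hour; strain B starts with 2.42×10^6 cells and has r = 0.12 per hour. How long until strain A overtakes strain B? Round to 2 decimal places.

Set 71100·e^(0.61t) = 2.42×10^6·e^(0.12t).
e^((0.61 − 0.12)t) = 2.42×10^6/71100 → e^(0.49·t) = 34.037.
0.49·t = ln(34.037) = 3.5274, so t = 3.5274/0.49 = 7.1988.

7.20 hours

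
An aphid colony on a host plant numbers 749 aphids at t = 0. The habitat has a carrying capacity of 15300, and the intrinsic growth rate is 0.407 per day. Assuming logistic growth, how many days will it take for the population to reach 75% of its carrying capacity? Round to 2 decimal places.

9.99 days

A = (K − N₀)/N₀ = (15300 − 749)/749 = 19.427.
Solve 15300/(1 + 19.427·e^(−0.407t)) = 11475: 1 + 19.427·e^(−0.407t) = 1.3333, so e^(−0.407t) = 0.017158.
−0.407·t = ln(0.017158) = -4.0653, so t = 4.0653/0.407 = 9.9884.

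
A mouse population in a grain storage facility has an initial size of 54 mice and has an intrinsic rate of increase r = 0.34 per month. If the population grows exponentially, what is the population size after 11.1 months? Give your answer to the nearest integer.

2352 mice

N(t) = N₀·e^(rt) = 54 × e^(0.34×11.1) = 54 × e^3.774.
e^3.774 ≈ 43.554, so N ≈ 54 × 43.554 = 2351.91.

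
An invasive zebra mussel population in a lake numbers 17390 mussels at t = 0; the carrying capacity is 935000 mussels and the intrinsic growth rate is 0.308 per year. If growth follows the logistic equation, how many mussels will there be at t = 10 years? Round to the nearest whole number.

A = (K − N₀)/N₀ = (935000 − 17390)/17390 = 52.767.
N(t) = K/(1 + A·e^(−rt)) = 935000/(1 + 52.767×e^(−0.308×10)).
e^(−3.08) = 0.045959; denominator = 1 + 52.767×0.045959 = 3.4251.
N = 935000/3.4251 = 272984.

272984 mussels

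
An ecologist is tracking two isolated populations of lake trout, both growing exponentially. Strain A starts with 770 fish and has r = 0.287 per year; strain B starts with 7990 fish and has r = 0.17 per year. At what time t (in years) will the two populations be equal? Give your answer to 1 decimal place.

Set 770·e^(0.287t) = 7990·e^(0.17t).
e^((0.287 − 0.17)t) = 7990/770 → e^(0.117·t) = 10.377.
0.117·t = ln(10.377) = 2.3396, so t = 2.3396/0.117 = 19.996.

20.0 years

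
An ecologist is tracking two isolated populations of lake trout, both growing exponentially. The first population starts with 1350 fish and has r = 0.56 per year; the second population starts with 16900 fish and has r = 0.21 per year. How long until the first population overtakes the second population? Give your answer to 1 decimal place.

7.2 years

Set 1350·e^(0.56t) = 16900·e^(0.21t).
e^((0.56 − 0.21)t) = 16900/1350 → e^(0.35·t) = 12.519.
0.35·t = ln(12.519) = 2.5272, so t = 2.5272/0.35 = 7.2206.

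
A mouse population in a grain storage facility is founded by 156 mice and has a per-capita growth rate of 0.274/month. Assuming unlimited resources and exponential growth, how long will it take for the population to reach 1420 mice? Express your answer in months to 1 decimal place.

8.1 months

Set N₀·e^(rt) = 1420: e^(0.274·t) = 1420/156 = 9.1026.
0.274·t = ln(9.1026) = 2.2086, so t = 2.2086/0.274 = 8.0604.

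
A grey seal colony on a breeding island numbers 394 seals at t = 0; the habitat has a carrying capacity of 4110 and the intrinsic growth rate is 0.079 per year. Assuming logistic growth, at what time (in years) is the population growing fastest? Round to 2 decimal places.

Logistic growth is fastest at N = K/2 = 2055.
A = (K − N₀)/N₀ = 9.4315. Set K/(1 + A·e^(−rt)) = K/2 → A·e^(−rt) = 1.
e^(−0.079t) = 1/9.4315 = 0.106028, so t = ln(9.4315)/0.079 = 2.2441/0.079 = 28.406.

28.41 years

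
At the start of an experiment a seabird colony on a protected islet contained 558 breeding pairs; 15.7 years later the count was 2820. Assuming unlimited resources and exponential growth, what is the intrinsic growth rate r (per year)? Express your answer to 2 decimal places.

0.10 per year

From N(t) = N₀·e^(rt): e^(r·15.7) = 2820/558 = 5.0538.
r·15.7 = ln(5.0538) = 1.6201, so r = 1.6201/15.7 = 0.10319.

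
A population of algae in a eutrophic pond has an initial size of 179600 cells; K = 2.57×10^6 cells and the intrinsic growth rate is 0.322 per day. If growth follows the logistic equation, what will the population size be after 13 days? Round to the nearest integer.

A = (K − N₀)/N₀ = (2.57×10^6 − 179600)/179600 = 13.31.
N(t) = K/(1 + A·e^(−rt)) = 2.57×10^6/(1 + 13.31×e^(−0.322×13)).
e^(−4.186) = 0.015207; denominator = 1 + 13.31×0.015207 = 1.2024.
N = 2.57×10^6/1.2024 = 2.137394×10^6.

2137394 cells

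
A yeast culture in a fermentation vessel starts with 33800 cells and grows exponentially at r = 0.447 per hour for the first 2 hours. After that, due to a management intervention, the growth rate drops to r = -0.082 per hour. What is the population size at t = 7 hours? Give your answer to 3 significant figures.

54800 cells

Phase 1: N(2) = 33800·e^(0.447×2) = 33800·e^0.894 = 82637.3.
Phase 2 runs for 7 − 2 = 5 hours at r = -0.082.
N(7) = 82637.3·e^(-0.082×5) = 82637.3·e^-0.41 = 54842.2.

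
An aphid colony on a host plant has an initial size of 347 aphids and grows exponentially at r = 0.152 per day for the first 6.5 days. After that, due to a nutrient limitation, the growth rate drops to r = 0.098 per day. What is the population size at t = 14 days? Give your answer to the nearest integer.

Phase 1: N(6.5) = 347·e^(0.152×6.5) = 347·e^0.988 = 931.993.
Phase 2 runs for 14 − 6.5 = 7.5 days at r = 0.098.
N(14) = 931.993·e^(0.098×7.5) = 931.993·e^0.735 = 1943.65.

1944 aphids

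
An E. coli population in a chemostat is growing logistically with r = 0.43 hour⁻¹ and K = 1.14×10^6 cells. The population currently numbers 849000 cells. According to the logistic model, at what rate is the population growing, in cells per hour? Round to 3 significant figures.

dN/dt = rN(1 − N/K) = 0.43 × 849000 × (1 − 849000/1.14×10^6).
1 − 849000/1.14×10^6 = 0.25526; dN/dt = 0.43 × 849000 × 0.25526 = 93189.

93200 cells per hour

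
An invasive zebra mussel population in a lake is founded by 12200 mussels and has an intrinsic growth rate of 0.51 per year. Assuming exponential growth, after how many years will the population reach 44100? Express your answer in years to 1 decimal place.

Set N₀·e^(rt) = 44100: e^(0.51·t) = 44100/12200 = 3.6148.
0.51·t = ln(3.6148) = 1.285, so t = 1.285/0.51 = 2.5197.

2.5 years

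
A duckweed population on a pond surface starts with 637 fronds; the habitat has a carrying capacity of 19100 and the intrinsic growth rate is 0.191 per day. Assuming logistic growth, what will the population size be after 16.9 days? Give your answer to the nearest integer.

A = (K − N₀)/N₀ = (19100 − 637)/637 = 28.984.
N(t) = K/(1 + A·e^(−rt)) = 19100/(1 + 28.984×e^(−0.191×16.9)).
e^(−3.228) = 0.039641; denominator = 1 + 28.984×0.039641 = 2.149.
N = 19100/2.149 = 8888.03.

8888 fronds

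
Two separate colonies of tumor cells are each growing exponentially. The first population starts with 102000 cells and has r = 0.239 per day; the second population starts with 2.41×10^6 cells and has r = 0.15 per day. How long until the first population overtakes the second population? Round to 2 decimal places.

35.53 days

Set 102000·e^(0.239t) = 2.41×10^6·e^(0.15t).
e^((0.239 − 0.15)t) = 2.41×10^6/102000 → e^(0.089·t) = 23.627.
0.089·t = ln(23.627) = 3.1624, so t = 3.1624/0.089 = 35.533.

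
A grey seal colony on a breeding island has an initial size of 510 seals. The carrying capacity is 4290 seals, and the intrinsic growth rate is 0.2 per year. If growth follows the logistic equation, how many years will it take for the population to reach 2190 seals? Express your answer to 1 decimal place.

A = (K − N₀)/N₀ = (4290 − 510)/510 = 7.4118.
Solve 4290/(1 + 7.4118·e^(−0.2t)) = 2190: 1 + 7.4118·e^(−0.2t) = 1.9589, so e^(−0.2t) = 0.129376.
−0.2·t = ln(0.129376) = -2.045, so t = 2.045/0.2 = 10.225.

10.2 years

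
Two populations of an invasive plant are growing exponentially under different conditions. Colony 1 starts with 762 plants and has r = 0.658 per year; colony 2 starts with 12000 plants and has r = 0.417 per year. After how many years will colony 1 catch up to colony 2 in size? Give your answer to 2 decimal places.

11.44 years

Set 762·e^(0.658t) = 12000·e^(0.417t).
e^((0.658 − 0.417)t) = 12000/762 → e^(0.241·t) = 15.748.
0.241·t = ln(15.748) = 2.7567, so t = 2.7567/0.241 = 11.439.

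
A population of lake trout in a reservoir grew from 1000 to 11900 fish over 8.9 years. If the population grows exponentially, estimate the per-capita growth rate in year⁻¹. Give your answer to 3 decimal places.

0.278 per year

From N(t) = N₀·e^(rt): e^(r·8.9) = 11900/1000 = 11.9.
r·8.9 = ln(11.9) = 2.4765, so r = 2.4765/8.9 = 0.27826.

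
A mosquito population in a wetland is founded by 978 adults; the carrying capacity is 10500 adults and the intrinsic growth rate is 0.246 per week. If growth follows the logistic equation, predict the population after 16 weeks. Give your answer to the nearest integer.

A = (K − N₀)/N₀ = (10500 − 978)/978 = 9.7362.
N(t) = K/(1 + A·e^(−rt)) = 10500/(1 + 9.7362×e^(−0.246×16)).
e^(−3.936) = 0.019526; denominator = 1 + 9.7362×0.019526 = 1.1901.
N = 10500/1.1901 = 8822.71.

8823 adults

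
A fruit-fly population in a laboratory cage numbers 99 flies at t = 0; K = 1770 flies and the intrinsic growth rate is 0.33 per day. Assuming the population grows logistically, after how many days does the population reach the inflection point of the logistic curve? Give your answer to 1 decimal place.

8.6 days

Logistic growth is fastest at N = K/2 = 885.
A = (K − N₀)/N₀ = 16.879. Set K/(1 + A·e^(−rt)) = K/2 → A·e^(−rt) = 1.
e^(−0.33t) = 1/16.879 = 0.059246, so t = ln(16.879)/0.33 = 2.8261/0.33 = 8.5638.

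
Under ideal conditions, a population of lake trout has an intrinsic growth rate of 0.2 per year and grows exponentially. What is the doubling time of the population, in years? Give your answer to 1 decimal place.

Doubling time t_d = ln(2)/r = 0.6931/0.2 = 3.4657.

3.5 years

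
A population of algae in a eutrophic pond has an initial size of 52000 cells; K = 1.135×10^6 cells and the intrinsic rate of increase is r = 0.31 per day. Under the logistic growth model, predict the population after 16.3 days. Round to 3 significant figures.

A = (K − N₀)/N₀ = (1.135×10^6 − 52000)/52000 = 20.827.
N(t) = K/(1 + A·e^(−rt)) = 1.135×10^6/(1 + 20.827×e^(−0.31×16.3)).
e^(−5.053) = 0.0063901; denominator = 1 + 20.827×0.0063901 = 1.1331.
N = 1.135×10^6/1.1331 = 1.001688×10^6.

1000000 cells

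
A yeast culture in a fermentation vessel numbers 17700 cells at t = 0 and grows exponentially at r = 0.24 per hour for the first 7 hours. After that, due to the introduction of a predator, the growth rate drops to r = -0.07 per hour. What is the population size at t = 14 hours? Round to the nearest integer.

Phase 1: N(7) = 17700·e^(0.24×7) = 17700·e^1.68 = 94970.3.
Phase 2 runs for 14 − 7 = 7 hours at r = -0.07.
N(14) = 94970.3·e^(-0.07×7) = 94970.3·e^-0.49 = 58181.3.

58181 cells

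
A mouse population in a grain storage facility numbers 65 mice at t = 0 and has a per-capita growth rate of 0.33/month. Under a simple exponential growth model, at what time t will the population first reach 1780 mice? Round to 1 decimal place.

Set N₀·e^(rt) = 1780: e^(0.33·t) = 1780/65 = 27.385.
0.33·t = ln(27.385) = 3.31, so t = 3.31/0.33 = 10.03.

10.0 months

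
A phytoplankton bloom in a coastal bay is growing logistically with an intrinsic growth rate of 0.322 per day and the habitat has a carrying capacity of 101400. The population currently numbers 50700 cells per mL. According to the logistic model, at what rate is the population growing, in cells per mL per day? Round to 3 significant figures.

dN/dt = rN(1 − N/K) = 0.322 × 50700 × (1 − 50700/101400).
1 − 50700/101400 = 0.5; dN/dt = 0.322 × 50700 × 0.5 = 8162.7.

8160 cells per mL per day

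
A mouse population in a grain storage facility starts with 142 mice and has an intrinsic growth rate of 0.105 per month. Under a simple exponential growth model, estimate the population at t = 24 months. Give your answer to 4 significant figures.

1765 mice

N(t) = N₀·e^(rt) = 142 × e^(0.105×24) = 142 × e^2.52.
e^2.52 ≈ 12.429, so N ≈ 142 × 12.429 = 1764.86.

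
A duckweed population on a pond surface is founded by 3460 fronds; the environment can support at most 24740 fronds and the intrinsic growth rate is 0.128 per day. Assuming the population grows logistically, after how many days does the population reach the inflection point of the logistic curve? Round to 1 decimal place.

Logistic growth is fastest at N = K/2 = 12370.
A = (K − N₀)/N₀ = 6.1503. Set K/(1 + A·e^(−rt)) = K/2 → A·e^(−rt) = 1.
e^(−0.128t) = 1/6.1503 = 0.162594, so t = ln(6.1503)/0.128 = 1.8165/0.128 = 14.191.

14.2 days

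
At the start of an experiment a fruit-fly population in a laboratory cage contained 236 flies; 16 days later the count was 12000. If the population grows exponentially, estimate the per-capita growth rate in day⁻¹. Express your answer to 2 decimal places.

From N(t) = N₀·e^(rt): e^(r·16) = 12000/236 = 50.847.
r·16 = ln(50.847) = 3.9288, so r = 3.9288/16 = 0.24555.

0.25 per day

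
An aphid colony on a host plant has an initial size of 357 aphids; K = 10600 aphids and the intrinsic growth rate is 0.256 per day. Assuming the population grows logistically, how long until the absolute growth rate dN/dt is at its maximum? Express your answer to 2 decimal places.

13.11 days

Logistic growth is fastest at N = K/2 = 5300.
A = (K − N₀)/N₀ = 28.692. Set K/(1 + A·e^(−rt)) = K/2 → A·e^(−rt) = 1.
e^(−0.256t) = 1/28.692 = 0.0348531, so t = ln(28.692)/0.256 = 3.3566/0.256 = 13.112.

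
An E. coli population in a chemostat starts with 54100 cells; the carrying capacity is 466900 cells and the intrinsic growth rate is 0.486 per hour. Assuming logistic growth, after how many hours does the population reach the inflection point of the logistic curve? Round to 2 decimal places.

Logistic growth is fastest at N = K/2 = 233450.
A = (K − N₀)/N₀ = 7.6303. Set K/(1 + A·e^(−rt)) = K/2 → A·e^(−rt) = 1.
e^(−0.486t) = 1/7.6303 = 0.131056, so t = ln(7.6303)/0.486 = 2.0321/0.486 = 4.1813.

4.18 hours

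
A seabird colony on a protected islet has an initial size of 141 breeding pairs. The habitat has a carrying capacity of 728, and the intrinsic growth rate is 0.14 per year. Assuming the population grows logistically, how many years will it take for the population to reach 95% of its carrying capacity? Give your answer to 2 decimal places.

A = (K − N₀)/N₀ = (728 − 141)/141 = 4.1631.
Solve 728/(1 + 4.1631·e^(−0.14t)) = 691.6: 1 + 4.1631·e^(−0.14t) = 1.0526, so e^(−0.14t) = 0.0126423.
−0.14·t = ln(0.0126423) = -4.3707, so t = 4.3707/0.14 = 31.219.

31.22 years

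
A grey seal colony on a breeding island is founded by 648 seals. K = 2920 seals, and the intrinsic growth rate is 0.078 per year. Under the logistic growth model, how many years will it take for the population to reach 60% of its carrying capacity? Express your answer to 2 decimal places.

A = (K − N₀)/N₀ = (2920 − 648)/648 = 3.5062.
Solve 2920/(1 + 3.5062·e^(−0.078t)) = 1752: 1 + 3.5062·e^(−0.078t) = 1.6667, so e^(−0.078t) = 0.190141.
−0.078·t = ln(0.190141) = -1.66, so t = 1.66/0.078 = 21.282.

21.28 years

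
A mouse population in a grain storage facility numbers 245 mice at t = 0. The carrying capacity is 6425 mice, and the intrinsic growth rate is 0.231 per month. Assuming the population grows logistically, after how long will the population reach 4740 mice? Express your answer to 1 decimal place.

A = (K − N₀)/N₀ = (6425 − 245)/245 = 25.224.
Solve 6425/(1 + 25.224·e^(−0.231t)) = 4740: 1 + 25.224·e^(−0.231t) = 1.3555, so e^(−0.231t) = 0.0140929.
−0.231·t = ln(0.0140929) = -4.2621, so t = 4.2621/0.231 = 18.451.

18.5 months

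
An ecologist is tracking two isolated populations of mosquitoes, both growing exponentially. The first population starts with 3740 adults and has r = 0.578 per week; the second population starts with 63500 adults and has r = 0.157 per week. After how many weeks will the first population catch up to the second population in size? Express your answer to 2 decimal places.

6.73 weeks

Set 3740·e^(0.578t) = 63500·e^(0.157t).
e^((0.578 − 0.157)t) = 63500/3740 → e^(0.421·t) = 16.979.
0.421·t = ln(16.979) = 2.832, so t = 2.832/0.421 = 6.7267.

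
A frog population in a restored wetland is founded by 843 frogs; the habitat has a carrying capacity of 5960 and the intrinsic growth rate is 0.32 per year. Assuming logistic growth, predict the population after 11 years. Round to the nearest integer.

A = (K − N₀)/N₀ = (5960 − 843)/843 = 6.07.
N(t) = K/(1 + A·e^(−rt)) = 5960/(1 + 6.07×e^(−0.32×11)).
e^(−3.52) = 0.029599; denominator = 1 + 6.07×0.029599 = 1.1797.
N = 5960/1.1797 = 5052.27.

5052 frogs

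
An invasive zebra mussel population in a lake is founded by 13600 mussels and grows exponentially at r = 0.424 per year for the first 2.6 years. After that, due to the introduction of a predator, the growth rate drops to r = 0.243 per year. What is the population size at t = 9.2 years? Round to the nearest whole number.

Phase 1: N(2.6) = 13600·e^(0.424×2.6) = 13600·e^1.102 = 40954.8.
Phase 2 runs for 9.2 − 2.6 = 6.6 years at r = 0.243.
N(9.2) = 40954.8·e^(0.243×6.6) = 40954.8·e^1.604 = 203623.

203623 mussels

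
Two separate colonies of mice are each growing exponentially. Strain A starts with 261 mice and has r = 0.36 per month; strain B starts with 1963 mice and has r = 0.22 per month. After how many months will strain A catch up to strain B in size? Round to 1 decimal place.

14.4 months

Set 261·e^(0.36t) = 1963·e^(0.22t).
e^((0.36 − 0.22)t) = 1963/261 → e^(0.14·t) = 7.5211.
0.14·t = ln(7.5211) = 2.0177, so t = 2.0177/0.14 = 14.412.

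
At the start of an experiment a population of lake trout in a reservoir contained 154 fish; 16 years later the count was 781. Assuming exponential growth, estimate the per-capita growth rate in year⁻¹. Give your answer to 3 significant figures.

From N(t) = N₀·e^(rt): e^(r·16) = 781/154 = 5.0714.
r·16 = ln(5.0714) = 1.6236, so r = 1.6236/16 = 0.10148.

0.101 per year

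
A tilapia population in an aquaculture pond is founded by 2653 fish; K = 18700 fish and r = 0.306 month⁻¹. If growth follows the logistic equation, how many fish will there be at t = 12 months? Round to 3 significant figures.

16200 fish

A = (K − N₀)/N₀ = (18700 − 2653)/2653 = 6.0486.
N(t) = K/(1 + A·e^(−rt)) = 18700/(1 + 6.0486×e^(−0.306×12)).
e^(−3.672) = 0.025426; denominator = 1 + 6.0486×0.025426 = 1.1538.
N = 18700/1.1538 = 16207.5.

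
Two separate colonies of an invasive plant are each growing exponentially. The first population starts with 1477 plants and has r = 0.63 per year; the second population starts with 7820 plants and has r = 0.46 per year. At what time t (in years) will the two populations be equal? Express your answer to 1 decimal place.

Set 1477·e^(0.63t) = 7820·e^(0.46t).
e^((0.63 − 0.46)t) = 7820/1477 → e^(0.17·t) = 5.2945.
0.17·t = ln(5.2945) = 1.6667, so t = 1.6667/0.17 = 9.804.

9.8 years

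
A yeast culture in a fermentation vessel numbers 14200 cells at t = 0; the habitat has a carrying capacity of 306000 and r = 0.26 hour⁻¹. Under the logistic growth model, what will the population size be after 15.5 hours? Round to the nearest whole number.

224135 cells

A = (K − N₀)/N₀ = (306000 − 14200)/14200 = 20.549.
N(t) = K/(1 + A·e^(−rt)) = 306000/(1 + 20.549×e^(−0.26×15.5)).
e^(−4.03) = 0.017774; denominator = 1 + 20.549×0.017774 = 1.3652.
N = 306000/1.3652 = 224135.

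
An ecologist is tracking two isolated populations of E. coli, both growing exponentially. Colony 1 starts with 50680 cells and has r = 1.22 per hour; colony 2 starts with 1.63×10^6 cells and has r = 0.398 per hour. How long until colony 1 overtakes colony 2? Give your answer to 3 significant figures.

4.22 hours

Set 50680·e^(1.22t) = 1.63×10^6·e^(0.398t).
e^((1.22 − 0.398)t) = 1.63×10^6/50680 → e^(0.822·t) = 32.163.
0.822·t = ln(32.163) = 3.4708, so t = 3.4708/0.822 = 4.2224.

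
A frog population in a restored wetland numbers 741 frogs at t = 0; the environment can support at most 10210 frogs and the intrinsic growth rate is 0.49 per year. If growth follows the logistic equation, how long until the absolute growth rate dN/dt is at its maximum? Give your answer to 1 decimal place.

Logistic growth is fastest at N = K/2 = 5105.
A = (K − N₀)/N₀ = 12.779. Set K/(1 + A·e^(−rt)) = K/2 → A·e^(−rt) = 1.
e^(−0.49t) = 1/12.779 = 0.0782554, so t = ln(12.779)/0.49 = 2.5478/0.49 = 5.1995.

5.2 years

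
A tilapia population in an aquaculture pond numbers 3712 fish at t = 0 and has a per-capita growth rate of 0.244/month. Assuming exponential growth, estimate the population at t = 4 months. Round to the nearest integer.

9851 fish

N(t) = N₀·e^(rt) = 3712 × e^(0.244×4) = 3712 × e^0.976.
e^0.976 ≈ 2.6538, so N ≈ 3712 × 2.6538 = 9850.98.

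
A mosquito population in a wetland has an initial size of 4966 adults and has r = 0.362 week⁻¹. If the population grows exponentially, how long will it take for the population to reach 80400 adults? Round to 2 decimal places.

Set N₀·e^(rt) = 80400: e^(0.362·t) = 80400/4966 = 16.19.
0.362·t = ln(16.19) = 2.7844, so t = 2.7844/0.362 = 7.6917.

7.69 weeks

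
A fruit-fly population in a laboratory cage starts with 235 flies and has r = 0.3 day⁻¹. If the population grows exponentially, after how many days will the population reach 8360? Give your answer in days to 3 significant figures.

11.9 days

Set N₀·e^(rt) = 8360: e^(0.3·t) = 8360/235 = 35.574.
0.3·t = ln(35.574) = 3.5716, so t = 3.5716/0.3 = 11.905.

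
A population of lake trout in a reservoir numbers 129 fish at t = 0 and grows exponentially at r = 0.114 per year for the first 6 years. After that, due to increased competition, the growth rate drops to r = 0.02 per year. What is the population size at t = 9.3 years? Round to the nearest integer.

Phase 1: N(6) = 129·e^(0.114×6) = 129·e^0.684 = 255.651.
Phase 2 runs for 9.3 − 6 = 3.3 years at r = 0.02.
N(9.3) = 255.651·e^(0.02×3.3) = 255.651·e^0.066 = 273.093.

273 fish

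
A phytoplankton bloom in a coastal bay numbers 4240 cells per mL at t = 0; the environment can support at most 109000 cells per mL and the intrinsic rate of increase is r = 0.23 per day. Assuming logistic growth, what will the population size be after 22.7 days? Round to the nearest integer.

96165 cells per mL

A = (K − N₀)/N₀ = (109000 − 4240)/4240 = 24.708.
N(t) = K/(1 + A·e^(−rt)) = 109000/(1 + 24.708×e^(−0.23×22.7)).
e^(−5.221) = 0.0054019; denominator = 1 + 24.708×0.0054019 = 1.1335.
N = 109000/1.1335 = 96165.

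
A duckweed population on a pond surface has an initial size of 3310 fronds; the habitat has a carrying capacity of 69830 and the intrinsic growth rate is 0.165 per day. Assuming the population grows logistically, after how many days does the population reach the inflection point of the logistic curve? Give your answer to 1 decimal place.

18.2 days

Logistic growth is fastest at N = K/2 = 34915.
A = (K − N₀)/N₀ = 20.097. Set K/(1 + A·e^(−rt)) = K/2 → A·e^(−rt) = 1.
e^(−0.165t) = 1/20.097 = 0.0497595, so t = ln(20.097)/0.165 = 3.0006/0.165 = 18.185.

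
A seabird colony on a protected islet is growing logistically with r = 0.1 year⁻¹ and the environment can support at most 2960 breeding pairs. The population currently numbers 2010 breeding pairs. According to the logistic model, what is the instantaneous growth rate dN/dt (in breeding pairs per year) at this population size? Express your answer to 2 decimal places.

64.51 breeding pairs per year

dN/dt = rN(1 − N/K) = 0.1 × 2010 × (1 − 2010/2960).
1 − 2010/2960 = 0.32095; dN/dt = 0.1 × 2010 × 0.32095 = 64.51.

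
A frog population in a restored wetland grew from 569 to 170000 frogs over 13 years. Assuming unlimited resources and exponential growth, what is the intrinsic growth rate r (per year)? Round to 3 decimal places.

From N(t) = N₀·e^(rt): e^(r·13) = 170000/569 = 298.77.
r·13 = ln(298.77) = 5.6997, so r = 5.6997/13 = 0.43844.

0.438 per year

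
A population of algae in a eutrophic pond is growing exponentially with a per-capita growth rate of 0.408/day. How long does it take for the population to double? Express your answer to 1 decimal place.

Doubling time t_d = ln(2)/r = 0.6931/0.408 = 1.6989.

1.7 days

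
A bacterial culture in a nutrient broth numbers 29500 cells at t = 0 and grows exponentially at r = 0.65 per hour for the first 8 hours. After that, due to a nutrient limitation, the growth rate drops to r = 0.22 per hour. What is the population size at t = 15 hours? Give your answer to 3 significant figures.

24900000 cells

Phase 1: N(8) = 29500·e^(0.65×8) = 29500·e^5.2 = 5.347531×10^6.
Phase 2 runs for 15 − 8 = 7 hours at r = 0.22.
N(15) = 5.347531×10^6·e^(0.22×7) = 5.347531×10^6·e^1.54 = 2.494404×10^7.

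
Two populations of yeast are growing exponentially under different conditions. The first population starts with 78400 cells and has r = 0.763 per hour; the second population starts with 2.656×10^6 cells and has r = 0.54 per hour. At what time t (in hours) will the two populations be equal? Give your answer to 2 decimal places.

Set 78400·e^(0.763t) = 2.656×10^6·e^(0.54t).
e^((0.763 − 0.54)t) = 2.656×10^6/78400 → e^(0.223·t) = 33.878.
0.223·t = ln(33.878) = 3.5228, so t = 3.5228/0.223 = 15.797.

15.80 hours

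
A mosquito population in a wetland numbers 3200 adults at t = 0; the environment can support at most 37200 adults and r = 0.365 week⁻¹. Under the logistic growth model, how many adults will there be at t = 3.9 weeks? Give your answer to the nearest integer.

A = (K − N₀)/N₀ = (37200 − 3200)/3200 = 10.625.
N(t) = K/(1 + A·e^(−rt)) = 37200/(1 + 10.625×e^(−0.365×3.9)).
e^(−1.423) = 0.24087; denominator = 1 + 10.625×0.24087 = 3.5592.
N = 37200/3.5592 = 10451.7.

10452 adults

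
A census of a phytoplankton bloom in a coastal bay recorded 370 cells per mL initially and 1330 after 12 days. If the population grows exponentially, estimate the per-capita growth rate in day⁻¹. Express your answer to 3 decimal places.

0.107 per day

From N(t) = N₀·e^(rt): e^(r·12) = 1330/370 = 3.5946.
r·12 = ln(3.5946) = 1.2794, so r = 1.2794/12 = 0.10662.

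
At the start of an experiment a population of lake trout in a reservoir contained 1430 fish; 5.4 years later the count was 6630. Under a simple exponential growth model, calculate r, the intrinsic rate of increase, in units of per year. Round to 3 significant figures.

From N(t) = N₀·e^(rt): e^(r·5.4) = 6630/1430 = 4.6364.
r·5.4 = ln(4.6364) = 1.5339, so r = 1.5339/5.4 = 0.28406.

0.284 per year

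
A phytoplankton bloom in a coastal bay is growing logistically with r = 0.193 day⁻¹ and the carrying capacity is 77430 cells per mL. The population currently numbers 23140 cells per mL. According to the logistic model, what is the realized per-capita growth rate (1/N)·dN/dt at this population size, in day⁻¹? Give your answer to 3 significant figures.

0.135 per day

(1/N)·dN/dt = r(1 − N/K) = 0.193 × (1 − 23140/77430).
= 0.193 × 0.70115 = 0.13532.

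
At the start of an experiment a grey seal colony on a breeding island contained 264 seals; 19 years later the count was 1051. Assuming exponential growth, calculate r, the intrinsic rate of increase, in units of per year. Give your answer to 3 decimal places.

0.073 per year

From N(t) = N₀·e^(rt): e^(r·19) = 1051/264 = 3.9811.
r·19 = ln(3.9811) = 1.3815, so r = 1.3815/19 = 0.072713.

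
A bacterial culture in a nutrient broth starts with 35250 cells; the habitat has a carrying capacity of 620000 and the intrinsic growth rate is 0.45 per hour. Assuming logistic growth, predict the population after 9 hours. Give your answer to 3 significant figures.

A = (K − N₀)/N₀ = (620000 − 35250)/35250 = 16.589.
N(t) = K/(1 + A·e^(−rt)) = 620000/(1 + 16.589×e^(−0.45×9)).
e^(−4.05) = 0.017422; denominator = 1 + 16.589×0.017422 = 1.289.
N = 620000/1.289 = 480988.

481000 cells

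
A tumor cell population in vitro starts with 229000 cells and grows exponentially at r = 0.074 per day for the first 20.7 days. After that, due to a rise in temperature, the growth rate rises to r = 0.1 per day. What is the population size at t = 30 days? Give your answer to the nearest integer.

2685231 cells

Phase 1: N(20.7) = 229000·e^(0.074×20.7) = 229000·e^1.532 = 1.059468×10^6.
Phase 2 runs for 30 − 20.7 = 9.3 days at r = 0.1.
N(30) = 1.059468×10^6·e^(0.1×9.3) = 1.059468×10^6·e^0.93 = 2.685231×10^6.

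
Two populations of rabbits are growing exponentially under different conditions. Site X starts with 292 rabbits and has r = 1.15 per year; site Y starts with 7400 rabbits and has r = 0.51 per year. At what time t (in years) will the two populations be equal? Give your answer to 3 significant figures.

5.05 years

Set 292·e^(1.15t) = 7400·e^(0.51t).
e^((1.15 − 0.51)t) = 7400/292 → e^(0.64·t) = 25.342.
0.64·t = ln(25.342) = 3.2325, so t = 3.2325/0.64 = 5.0508.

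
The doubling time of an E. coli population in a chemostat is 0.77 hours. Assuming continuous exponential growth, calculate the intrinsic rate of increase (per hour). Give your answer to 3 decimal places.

r = ln(2)/t_d = 0.6931/0.77 = 0.90019.

0.900 per hour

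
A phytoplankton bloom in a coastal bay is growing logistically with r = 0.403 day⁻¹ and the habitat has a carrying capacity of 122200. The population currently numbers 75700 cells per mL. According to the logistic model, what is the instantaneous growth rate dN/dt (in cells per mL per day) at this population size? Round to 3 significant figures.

dN/dt = rN(1 − N/K) = 0.403 × 75700 × (1 − 75700/122200).
1 − 75700/122200 = 0.38052; dN/dt = 0.403 × 75700 × 0.38052 = 11609.

11600 cells per mL per day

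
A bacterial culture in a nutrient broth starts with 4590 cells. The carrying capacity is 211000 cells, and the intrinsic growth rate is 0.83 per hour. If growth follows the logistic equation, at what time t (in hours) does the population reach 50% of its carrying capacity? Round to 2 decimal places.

A = (K − N₀)/N₀ = (211000 − 4590)/4590 = 44.969.
Solve 211000/(1 + 44.969·e^(−0.83t)) = 105500: 1 + 44.969·e^(−0.83t) = 2, so e^(−0.83t) = 0.0222373.
−0.83·t = ln(0.0222373) = -3.806, so t = 3.806/0.83 = 4.5855.

4.59 hours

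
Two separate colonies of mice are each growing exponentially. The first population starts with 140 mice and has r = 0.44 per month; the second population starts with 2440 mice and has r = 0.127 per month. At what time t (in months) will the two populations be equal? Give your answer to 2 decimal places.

Set 140·e^(0.44t) = 2440·e^(0.127t).
e^((0.44 − 0.127)t) = 2440/140 → e^(0.313·t) = 17.429.
0.313·t = ln(17.429) = 2.8581, so t = 2.8581/0.313 = 9.1313.

9.13 months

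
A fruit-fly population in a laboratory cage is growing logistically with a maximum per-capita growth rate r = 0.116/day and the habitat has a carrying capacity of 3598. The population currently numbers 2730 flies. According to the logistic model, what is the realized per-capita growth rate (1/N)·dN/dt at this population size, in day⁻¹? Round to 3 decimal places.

0.028 per day

(1/N)·dN/dt = r(1 − N/K) = 0.116 × (1 − 2730/3598).
= 0.116 × 0.24125 = 0.027984.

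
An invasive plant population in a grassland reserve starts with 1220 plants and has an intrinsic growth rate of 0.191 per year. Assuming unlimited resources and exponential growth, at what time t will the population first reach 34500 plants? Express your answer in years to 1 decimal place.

Set N₀·e^(rt) = 34500: e^(0.191·t) = 34500/1220 = 28.279.
0.191·t = ln(28.279) = 3.3421, so t = 3.3421/0.191 = 17.498.

17.5 years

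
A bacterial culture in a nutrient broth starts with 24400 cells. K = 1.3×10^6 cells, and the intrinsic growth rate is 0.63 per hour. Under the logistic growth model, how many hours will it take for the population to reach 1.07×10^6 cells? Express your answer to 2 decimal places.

A = (K − N₀)/N₀ = (1.3×10^6 − 24400)/24400 = 52.279.
Solve 1.3×10^6/(1 + 52.279·e^(−0.63t)) = 1.07×10^6: 1 + 52.279·e^(−0.63t) = 1.215, so e^(−0.63t) = 0.00411168.
−0.63·t = ln(0.00411168) = -5.4939, so t = 5.4939/0.63 = 8.7205.

8.72 hours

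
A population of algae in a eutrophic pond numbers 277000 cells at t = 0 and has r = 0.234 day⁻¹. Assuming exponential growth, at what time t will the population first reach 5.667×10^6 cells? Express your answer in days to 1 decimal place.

Set N₀·e^(rt) = 5.667×10^6: e^(0.234·t) = 5.667×10^6/277000 = 20.458.
0.234·t = ln(20.458) = 3.0184, so t = 3.0184/0.234 = 12.899.

12.9 days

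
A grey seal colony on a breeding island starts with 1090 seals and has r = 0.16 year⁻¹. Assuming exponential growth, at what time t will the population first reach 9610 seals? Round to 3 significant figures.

Set N₀·e^(rt) = 9610: e^(0.16·t) = 9610/1090 = 8.8165.
0.16·t = ln(8.8165) = 2.1766, so t = 2.1766/0.16 = 13.604.

13.6 years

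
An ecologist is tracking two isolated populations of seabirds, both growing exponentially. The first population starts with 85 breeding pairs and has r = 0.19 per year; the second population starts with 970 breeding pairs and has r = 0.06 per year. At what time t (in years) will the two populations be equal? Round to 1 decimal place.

Set 85·e^(0.19t) = 970·e^(0.06t).
e^((0.19 − 0.06)t) = 970/85 → e^(0.13·t) = 11.412.
0.13·t = ln(11.412) = 2.4346, so t = 2.4346/0.13 = 18.728.

18.7 years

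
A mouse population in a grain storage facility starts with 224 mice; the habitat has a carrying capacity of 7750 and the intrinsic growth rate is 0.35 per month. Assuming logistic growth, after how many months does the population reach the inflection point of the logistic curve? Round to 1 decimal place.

10.0 months

Logistic growth is fastest at N = K/2 = 3875.
A = (K − N₀)/N₀ = 33.598. Set K/(1 + A·e^(−rt)) = K/2 → A·e^(−rt) = 1.
e^(−0.35t) = 1/33.598 = 0.0297635, so t = ln(33.598)/0.35 = 3.5145/0.35 = 10.041.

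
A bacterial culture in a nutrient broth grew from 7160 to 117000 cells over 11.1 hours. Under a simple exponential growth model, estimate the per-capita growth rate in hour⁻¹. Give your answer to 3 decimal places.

From N(t) = N₀·e^(rt): e^(r·11.1) = 117000/7160 = 16.341.
r·11.1 = ln(16.341) = 2.7937, so r = 2.7937/11.1 = 0.25168.

0.252 per hour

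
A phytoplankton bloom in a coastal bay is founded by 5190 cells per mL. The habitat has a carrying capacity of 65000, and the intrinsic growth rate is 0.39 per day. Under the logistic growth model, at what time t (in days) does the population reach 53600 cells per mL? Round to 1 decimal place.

10.2 days

A = (K − N₀)/N₀ = (65000 − 5190)/5190 = 11.524.
Solve 65000/(1 + 11.524·e^(−0.39t)) = 53600: 1 + 11.524·e^(−0.39t) = 1.2127, so e^(−0.39t) = 0.0184558.
−0.39·t = ln(0.0184558) = -3.9924, so t = 3.9924/0.39 = 10.237.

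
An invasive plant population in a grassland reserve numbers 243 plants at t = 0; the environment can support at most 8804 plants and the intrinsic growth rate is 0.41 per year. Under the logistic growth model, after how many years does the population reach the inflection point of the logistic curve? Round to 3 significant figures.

8.69 years

Logistic growth is fastest at N = K/2 = 4402.
A = (K − N₀)/N₀ = 35.23. Set K/(1 + A·e^(−rt)) = K/2 → A·e^(−rt) = 1.
e^(−0.41t) = 1/35.23 = 0.0283845, so t = ln(35.23)/0.41 = 3.5619/0.41 = 8.6876.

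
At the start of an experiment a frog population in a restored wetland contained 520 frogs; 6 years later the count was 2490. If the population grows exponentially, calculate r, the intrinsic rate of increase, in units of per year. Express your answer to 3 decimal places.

From N(t) = N₀·e^(rt): e^(r·6) = 2490/520 = 4.7885.
r·6 = ln(4.7885) = 1.5662, so r = 1.5662/6 = 0.26103.

0.261 per year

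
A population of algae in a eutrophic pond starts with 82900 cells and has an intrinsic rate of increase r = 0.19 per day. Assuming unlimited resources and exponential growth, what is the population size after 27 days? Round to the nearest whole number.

14011519 cells

N(t) = N₀·e^(rt) = 82900 × e^(0.19×27) = 82900 × e^5.13.
e^5.13 ≈ 169.02, so N ≈ 82900 × 169.02 = 1.401152×10^7.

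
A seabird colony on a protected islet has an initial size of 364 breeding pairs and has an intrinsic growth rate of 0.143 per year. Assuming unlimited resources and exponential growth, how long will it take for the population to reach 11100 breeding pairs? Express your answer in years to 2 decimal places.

Set N₀·e^(rt) = 11100: e^(0.143·t) = 11100/364 = 30.495.
0.143·t = ln(30.495) = 3.4175, so t = 3.4175/0.143 = 23.899.

23.90 years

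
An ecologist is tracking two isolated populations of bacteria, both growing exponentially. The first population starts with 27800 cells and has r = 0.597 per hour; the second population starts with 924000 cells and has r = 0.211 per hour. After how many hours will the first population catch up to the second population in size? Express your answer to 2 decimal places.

9.08 hours

Set 27800·e^(0.597t) = 924000·e^(0.211t).
e^((0.597 − 0.211)t) = 924000/27800 → e^(0.386·t) = 33.237.
0.386·t = ln(33.237) = 3.5037, so t = 3.5037/0.386 = 9.0769.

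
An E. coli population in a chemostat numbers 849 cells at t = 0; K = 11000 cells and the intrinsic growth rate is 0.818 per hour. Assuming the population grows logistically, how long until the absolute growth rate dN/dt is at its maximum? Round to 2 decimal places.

3.03 hours

Logistic growth is fastest at N = K/2 = 5500.
A = (K − N₀)/N₀ = 11.956. Set K/(1 + A·e^(−rt)) = K/2 → A·e^(−rt) = 1.
e^(−0.818t) = 1/11.956 = 0.0836371, so t = ln(11.956)/0.818 = 2.4813/0.818 = 3.0333.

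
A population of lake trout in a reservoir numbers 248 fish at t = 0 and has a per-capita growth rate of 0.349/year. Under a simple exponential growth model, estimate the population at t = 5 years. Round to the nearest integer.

N(t) = N₀·e^(rt) = 248 × e^(0.349×5) = 248 × e^1.745.
e^1.745 ≈ 5.7259, so N ≈ 248 × 5.7259 = 1420.02.

1420 fish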